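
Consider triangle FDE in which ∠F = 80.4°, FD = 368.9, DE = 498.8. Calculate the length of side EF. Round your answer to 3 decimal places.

Law of sines: sin E = FD·sin F/DE ≈ 0.72922.
Since DE ≥ FD, only the acute value applies: ∠E ≈ 46.82°.
Then ∠D = 180° − ∠F − ∠E ≈ 52.78°.
Law of sines gives EF = DE·sin D/sin F ≈ 402.84.

402.841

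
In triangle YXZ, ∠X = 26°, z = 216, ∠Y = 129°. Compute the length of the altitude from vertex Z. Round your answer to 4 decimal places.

The third angle is ∠Z = 180° − ∠Y − ∠X = 25.00°.
Law of sines: y = z·sin Y/sin Z ≈ 397.2.
Law of sines: x = z·sin X/sin Z ≈ 224.05.
Area = ½·z·y·sin X ≈ 18805.
The altitude from Z has length 2·area/z ≈ 174.12.

174.1206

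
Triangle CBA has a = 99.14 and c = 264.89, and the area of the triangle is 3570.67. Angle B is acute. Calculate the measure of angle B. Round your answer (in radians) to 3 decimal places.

∠B ≈ 0.275 rad

From area = ½·a·c·sin B, we get sin B = 2·area/(a·c) ≈ 0.27194.
Taking the acute solution, ∠B ≈ 0.275 rad.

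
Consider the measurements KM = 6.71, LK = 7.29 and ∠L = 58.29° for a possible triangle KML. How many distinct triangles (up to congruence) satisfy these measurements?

2

LK·sin L = 7.29·sin(58.29°) ≈ 6.202.
Since LK sin L < KM < LK (6.202 < 6.71 < 7.29), two triangles exist.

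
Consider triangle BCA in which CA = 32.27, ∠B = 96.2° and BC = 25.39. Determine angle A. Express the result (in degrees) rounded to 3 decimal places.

Law of sines: sin A = BC·sin B/CA ≈ 0.78220.
Since CA ≥ BC, only the acute value applies: ∠A ≈ 51.46°.
Then ∠C = 180° − ∠B − ∠A ≈ 32.34°.

51.462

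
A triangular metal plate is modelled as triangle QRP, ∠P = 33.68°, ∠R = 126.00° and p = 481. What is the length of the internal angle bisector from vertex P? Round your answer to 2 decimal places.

The third angle is ∠Q = 180° − ∠R − ∠P = 20.32°.
Law of sines: q = p·sin Q/sin P ≈ 301.2.
Law of sines: r = p·sin R/sin P ≈ 701.71.
The bisector from P has length 2·q·r·cos(∠P/2)/(q+r) ≈ 403.41.

t_P ≈ 403.41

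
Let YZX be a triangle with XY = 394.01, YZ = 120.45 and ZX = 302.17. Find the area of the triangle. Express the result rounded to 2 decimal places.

area ≈ 13359.36

Semiperimeter s = (302.17 + 394.01 + 120.45)/2 = 408.32.
Heron's formula: area = √(408.32·106.15·14.305·287.87) ≈ 13359.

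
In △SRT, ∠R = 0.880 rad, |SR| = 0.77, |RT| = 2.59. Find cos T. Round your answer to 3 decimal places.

cos T ≈ 0.962

By the law of cosines, |TS|² = |SR|² + |RT|² − 2·|SR|·|RT|·cos R = 4.7597, so |TS| ≈ 2.1817.
Law of cosines again: cos T = (|RT|² + |TS|² − |SR|²)/(2·|RT|·|TS|) ≈ 0.96229, so ∠T ≈ 0.275 rad.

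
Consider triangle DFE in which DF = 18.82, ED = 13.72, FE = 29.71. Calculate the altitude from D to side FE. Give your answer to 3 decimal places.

Semiperimeter s = (29.71 + 13.72 + 18.82)/2 = 31.125.
Heron's formula: area = √(31.125·1.415·17.405·12.305) ≈ 97.12.
The altitude from D has length 2·area/FE ≈ 6.5379.

h_D ≈ 6.538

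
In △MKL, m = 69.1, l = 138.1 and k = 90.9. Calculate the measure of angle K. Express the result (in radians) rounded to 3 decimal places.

By the law of cosines, cos K = (l² + m² − k²) / (2·l·m) ≈ 0.81652, so ∠K ≈ 0.6154 rad.

∠K ≈ 0.615 rad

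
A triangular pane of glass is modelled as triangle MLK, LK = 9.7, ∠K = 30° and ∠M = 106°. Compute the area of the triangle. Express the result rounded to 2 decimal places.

17.00

The third angle is ∠L = 180° − ∠K − ∠M = 44.00°.
Law of sines: KM = LK·sin L/sin M ≈ 7.0097.
Law of sines: ML = LK·sin K/sin M ≈ 5.0455.
Area = ½·LK·KM·sin K ≈ 16.999.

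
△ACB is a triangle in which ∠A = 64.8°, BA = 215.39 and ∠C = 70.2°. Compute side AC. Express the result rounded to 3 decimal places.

The third angle is ∠B = 180° − ∠A − ∠C = 45.00°.
Law of sines: AC = BA·sin B/sin C ≈ 161.87.

161.874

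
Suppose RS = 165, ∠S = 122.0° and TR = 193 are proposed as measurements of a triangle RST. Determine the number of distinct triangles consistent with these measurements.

RS·sin S = 165·sin(122.0°) ≈ 139.9.
Since ∠S is not acute, a triangle exists only if TR > RS; here TR > RS, so there is exactly one triangle.

1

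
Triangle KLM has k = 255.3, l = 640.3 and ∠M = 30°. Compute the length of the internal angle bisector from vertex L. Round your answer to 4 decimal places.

By the law of cosines, m² = k² + l² − 2·k·l·cos M = 1.9203e+05, so m ≈ 438.21.
Law of cosines again: cos L = (m² + k² − l²)/(2·m·k) ≈ -0.68282, so ∠L ≈ 133.06°.
The bisector from L has length 2·m·k·cos(∠L/2)/(m+k) ≈ 128.48.

t_L ≈ 128.4841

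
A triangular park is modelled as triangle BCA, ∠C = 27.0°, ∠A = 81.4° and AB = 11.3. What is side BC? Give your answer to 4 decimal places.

24.6105

The third angle is ∠B = 180° − ∠C − ∠A = 71.60°.
Law of sines: BC = AB·sin A/sin C ≈ 24.611.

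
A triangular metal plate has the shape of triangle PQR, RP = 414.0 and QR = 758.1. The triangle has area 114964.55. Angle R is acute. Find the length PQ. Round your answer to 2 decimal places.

From area = ½·QR·RP·sin R, we get sin R = 2·area/(QR·RP) ≈ 0.73260.
Taking the acute solution, ∠R ≈ 47.10°.
Law of cosines then gives PQ ≈ 564.67.

564.67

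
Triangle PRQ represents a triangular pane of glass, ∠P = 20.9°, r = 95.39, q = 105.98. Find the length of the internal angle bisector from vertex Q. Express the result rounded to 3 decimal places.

By the law of cosines, p² = r² + q² − 2·r·q·cos P = 1442.5, so p ≈ 37.98.
Law of cosines again: cos Q = (p² + r² − q²)/(2·p·r) ≈ -0.09523, so ∠Q ≈ 95.46°.
The bisector from Q has length 2·p·r·cos(∠Q/2)/(p+r) ≈ 36.541.

t_Q ≈ 36.541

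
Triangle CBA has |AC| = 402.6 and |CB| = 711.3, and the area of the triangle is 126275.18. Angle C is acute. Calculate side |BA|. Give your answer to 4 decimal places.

From area = ½·|AC|·|CB|·sin C, we get sin C = 2·area/(|AC|·|CB|) ≈ 0.88190.
Taking the acute solution, ∠C ≈ 1.080 rad.
Law of cosines then gives |BA| ≈ 630.9.

630.8954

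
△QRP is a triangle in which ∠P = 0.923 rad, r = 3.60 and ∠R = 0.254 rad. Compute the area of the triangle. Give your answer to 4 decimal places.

18.9899

The third angle is ∠Q = π − ∠R − ∠P = 1.965 rad.
Law of sines: q = r·sin Q/sin R ≈ 13.23.
Law of sines: p = r·sin P/sin R ≈ 11.424.
Area = ½·r·q·sin P ≈ 18.99.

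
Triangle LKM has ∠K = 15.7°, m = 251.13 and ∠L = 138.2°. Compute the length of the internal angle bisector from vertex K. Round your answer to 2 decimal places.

The third angle is ∠M = 180° − ∠L − ∠K = 26.10°.
Law of sines: l = m·sin L/sin M ≈ 380.48.
Law of sines: k = m·sin K/sin M ≈ 154.47.
The bisector from K has length 2·m·l·cos(∠K/2)/(m+l) ≈ 299.72.

t_K ≈ 299.72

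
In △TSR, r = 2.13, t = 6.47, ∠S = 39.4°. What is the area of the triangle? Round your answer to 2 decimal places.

4.37

Area = ½·r·t·sin S ≈ 4.3736.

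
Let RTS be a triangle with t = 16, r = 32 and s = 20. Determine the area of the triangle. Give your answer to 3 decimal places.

Semiperimeter p = (32 + 16 + 20)/2 = 34.
Heron's formula: area = √(34·2·18·14) ≈ 130.9.

area ≈ 130.905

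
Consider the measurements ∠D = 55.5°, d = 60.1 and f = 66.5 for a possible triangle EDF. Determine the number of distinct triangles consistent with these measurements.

2

f·sin D = 66.5·sin(55.5°) ≈ 54.8.
Since f sin D < d < f (54.8 < 60.1 < 66.5), two triangles exist.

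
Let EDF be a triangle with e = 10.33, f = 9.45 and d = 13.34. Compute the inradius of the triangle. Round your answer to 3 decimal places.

r ≈ 2.935

Semiperimeter s = (10.33 + 13.34 + 9.45)/2 = 16.56.
Heron's formula: area = √(16.56·6.23·3.22·7.11) ≈ 48.6.
Inradius = area/s = 48.6/16.56 ≈ 2.9348.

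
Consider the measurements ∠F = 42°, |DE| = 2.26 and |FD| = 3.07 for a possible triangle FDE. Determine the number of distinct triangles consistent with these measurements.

2

|FD|·sin F = 3.07·sin(42°) ≈ 2.054.
Since |FD| sin F < |DE| < |FD| (2.054 < 2.26 < 3.07), two triangles exist.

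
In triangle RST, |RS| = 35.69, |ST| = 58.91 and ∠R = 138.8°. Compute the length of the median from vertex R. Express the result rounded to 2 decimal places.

Law of sines: sin T = |RS|·sin R/|ST| ≈ 0.39906.
Since |ST| ≥ |RS|, only the acute value applies: ∠T ≈ 23.52°.
Then ∠S = 180° − ∠R − ∠T ≈ 17.68°.
Law of sines gives |TR| = |ST|·sin S/sin R ≈ 27.162.
Median from R: ½√(2·|TR|² + 2·|RS|² − |ST|²) ≈ 11.755.

11.76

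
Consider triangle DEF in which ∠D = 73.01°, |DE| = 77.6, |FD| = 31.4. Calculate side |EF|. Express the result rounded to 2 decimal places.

74.72

By the law of cosines, |EF|² = |FD|² + |DE|² − 2·|FD|·|DE|·cos D = 5583.7, so |EF| ≈ 74.724.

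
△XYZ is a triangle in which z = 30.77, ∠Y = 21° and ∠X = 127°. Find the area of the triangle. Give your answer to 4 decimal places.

area ≈ 255.6778

The third angle is ∠Z = 180° − ∠X − ∠Y = 32.00°.
Law of sines: x = z·sin X/sin Z ≈ 46.373.
Law of sines: y = z·sin Y/sin Z ≈ 20.809.
Area = ½·z·x·sin Y ≈ 255.68.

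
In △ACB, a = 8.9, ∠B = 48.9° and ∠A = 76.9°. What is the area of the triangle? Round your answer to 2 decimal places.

The third angle is ∠C = 180° − ∠B − ∠A = 54.20°.
Law of sines: c = a·sin C/sin A ≈ 7.4113.
Law of sines: b = a·sin B/sin A ≈ 6.8859.
Area = ½·a·c·sin B ≈ 24.853.

24.85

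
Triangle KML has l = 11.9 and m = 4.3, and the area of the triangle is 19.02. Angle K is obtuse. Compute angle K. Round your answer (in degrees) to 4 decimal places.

From area = ½·m·l·sin K, we get sin K = 2·area/(m·l) ≈ 0.74340.
Taking the obtuse solution, ∠K ≈ 131.98°.

131.9778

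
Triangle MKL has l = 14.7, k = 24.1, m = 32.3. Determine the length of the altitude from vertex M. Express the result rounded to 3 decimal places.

Semiperimeter s = (32.3 + 24.1 + 14.7)/2 = 35.55.
Heron's formula: area = √(35.55·3.25·11.45·20.85) ≈ 166.08.
The altitude from M has length 2·area/m ≈ 10.284.

10.284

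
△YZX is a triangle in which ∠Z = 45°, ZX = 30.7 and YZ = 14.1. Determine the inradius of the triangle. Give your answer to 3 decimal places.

By the law of cosines, XY² = YZ² + ZX² − 2·YZ·ZX·cos Z = 529.13, so XY ≈ 23.003.
Area = ½·YZ·ZX·sin Z ≈ 153.04.
Semiperimeter s = (30.7+23.003+14.1)/2 = 33.901.
Inradius = area/s = 153.04/33.901 ≈ 4.5143.

4.514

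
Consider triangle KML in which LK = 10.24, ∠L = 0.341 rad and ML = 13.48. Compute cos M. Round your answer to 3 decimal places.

By the law of cosines, KM² = ML² + LK² − 2·ML·LK·cos L = 26.394, so KM ≈ 5.1375.
Law of cosines again: cos M = (KM² + ML² − LK²)/(2·KM·ML) ≈ 0.74543, so ∠M ≈ 0.730 rad.

cos M ≈ 0.745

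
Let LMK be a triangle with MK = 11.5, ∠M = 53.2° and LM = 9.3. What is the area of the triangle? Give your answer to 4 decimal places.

Area = ½·LM·MK·sin M ≈ 42.819.

42.8191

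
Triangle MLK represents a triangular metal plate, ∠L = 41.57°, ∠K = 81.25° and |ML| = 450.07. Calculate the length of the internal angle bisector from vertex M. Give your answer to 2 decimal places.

t_M ≈ 317.48

The third angle is ∠M = 180° − ∠L − ∠K = 57.18°.
Law of sines: |LK| = |ML|·sin M/sin K ≈ 382.68.
Law of sines: |KM| = |ML|·sin L/sin K ≈ 302.15.
The bisector from M has length 2·|KM|·|ML|·cos(∠M/2)/(|KM|+|ML|) ≈ 317.48.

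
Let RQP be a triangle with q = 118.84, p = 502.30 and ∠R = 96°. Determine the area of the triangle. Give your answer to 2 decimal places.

Area = ½·q·p·sin R ≈ 29683.

area ≈ 29683.16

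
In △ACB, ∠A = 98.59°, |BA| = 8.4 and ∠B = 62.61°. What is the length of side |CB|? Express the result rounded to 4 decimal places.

25.7731

The third angle is ∠C = 180° − ∠B − ∠A = 18.80°.
Law of sines: |CB| = |BA|·sin A/sin C ≈ 25.773.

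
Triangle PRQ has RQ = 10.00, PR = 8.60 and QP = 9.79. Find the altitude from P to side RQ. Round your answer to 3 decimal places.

Semiperimeter s = (10 + 9.79 + 8.6)/2 = 14.195.
Heron's formula: area = √(14.195·4.195·4.405·5.595) ≈ 38.31.
The altitude from P has length 2·area/RQ ≈ 7.6619.

h_P ≈ 7.662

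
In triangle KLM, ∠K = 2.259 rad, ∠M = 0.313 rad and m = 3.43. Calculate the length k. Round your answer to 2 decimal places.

The third angle is ∠L = π − ∠M − ∠K = 0.570 rad.
Law of sines: k = m·sin K/sin M ≈ 8.604.

8.60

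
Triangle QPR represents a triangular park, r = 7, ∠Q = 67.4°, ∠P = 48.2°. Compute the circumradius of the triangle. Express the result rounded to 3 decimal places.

The third angle is ∠R = 180° − ∠Q − ∠P = 64.40°.
Law of sines: q = r·sin Q/sin R ≈ 7.1659.
Law of sines: p = r·sin P/sin R ≈ 5.7864.
Circumradius = r/(2 sin R) ≈ 3.881.

3.881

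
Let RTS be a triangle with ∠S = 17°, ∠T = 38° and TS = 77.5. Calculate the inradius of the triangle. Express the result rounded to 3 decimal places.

The third angle is ∠R = 180° − ∠T − ∠S = 125.00°.
Law of sines: SR = TS·sin T/sin R ≈ 58.248.
Law of sines: RT = TS·sin S/sin R ≈ 27.661.
Area = ½·TS·SR·sin S ≈ 659.91.
Semiperimeter s = (77.5+58.248+27.661)/2 = 81.705.
Inradius = area/s = 659.91/81.705 ≈ 8.0768.

r ≈ 8.077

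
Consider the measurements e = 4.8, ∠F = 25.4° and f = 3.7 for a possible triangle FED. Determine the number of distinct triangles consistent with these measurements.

e·sin F = 4.8·sin(25.4°) ≈ 2.059.
Since e sin F < f < e (2.059 < 3.7 < 4.8), two triangles exist.

2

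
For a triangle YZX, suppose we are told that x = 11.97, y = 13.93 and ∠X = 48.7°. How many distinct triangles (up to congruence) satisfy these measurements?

y·sin X = 13.93·sin(48.7°) ≈ 10.47.
Since y sin X < x < y (10.47 < 11.97 < 13.93), two triangles exist.

2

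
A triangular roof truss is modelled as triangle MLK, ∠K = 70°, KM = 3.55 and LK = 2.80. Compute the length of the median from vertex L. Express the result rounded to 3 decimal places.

By the law of cosines, ML² = LK² + KM² − 2·LK·KM·cos K = 13.643, so ML ≈ 3.6937.
Median from L: ½√(2·ML² + 2·LK² − KM²) ≈ 2.7552.

2.755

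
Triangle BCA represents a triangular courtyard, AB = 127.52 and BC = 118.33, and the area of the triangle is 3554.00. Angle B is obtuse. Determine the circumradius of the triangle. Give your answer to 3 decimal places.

R ≈ 253.158

From area = ½·AB·BC·sin B, we get sin B = 2·area/(AB·BC) ≈ 0.47106.
Taking the obtuse solution, ∠B ≈ 151.90°.
Law of cosines then gives CA ≈ 238.5.
Circumradius = CA/(2 sin B) ≈ 253.16.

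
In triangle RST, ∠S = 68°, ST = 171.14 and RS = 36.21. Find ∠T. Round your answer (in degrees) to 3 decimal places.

By the law of cosines, TR² = RS² + ST² − 2·RS·ST·cos S = 25957, so TR ≈ 161.11.
Law of cosines again: cos T = (ST² + TR² − RS²)/(2·ST·TR) ≈ 0.97805, so ∠T ≈ 12.03°.

12.028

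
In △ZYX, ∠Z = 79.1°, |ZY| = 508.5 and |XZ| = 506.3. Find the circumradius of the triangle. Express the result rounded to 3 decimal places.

By the law of cosines, |YX|² = |XZ|² + |ZY|² − 2·|XZ|·|ZY|·cos Z = 4.1755e+05, so |YX| ≈ 646.18.
Area = ½·|XZ|·|ZY|·sin Z ≈ 1.264e+05.
Circumradius = |YX|/(2 sin Z) ≈ 329.02.

329.025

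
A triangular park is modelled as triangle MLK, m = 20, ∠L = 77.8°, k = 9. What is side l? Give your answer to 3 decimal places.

20.123

By the law of cosines, l² = k² + m² − 2·k·m·cos L = 404.92, so l ≈ 20.123.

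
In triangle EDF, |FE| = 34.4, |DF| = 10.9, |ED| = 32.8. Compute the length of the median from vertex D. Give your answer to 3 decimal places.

Median from D: ½√(2·|ED|² + 2·|DF|² − |FE|²) ≈ 17.363.

m_D ≈ 17.363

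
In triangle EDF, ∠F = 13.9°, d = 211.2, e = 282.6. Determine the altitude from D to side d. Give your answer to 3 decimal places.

By the law of cosines, f² = e² + d² − 2·e·d·cos F = 8593.5, so f ≈ 92.701.
Area = ½·e·d·sin F ≈ 7169.
The altitude from D has length 2·area/d ≈ 67.888.

67.888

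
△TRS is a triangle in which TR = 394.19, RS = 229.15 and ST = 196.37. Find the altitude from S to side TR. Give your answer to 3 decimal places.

Semiperimeter s = (229.15 + 196.37 + 394.19)/2 = 409.86.
Heron's formula: area = √(409.86·180.71·213.49·15.665) ≈ 15738.
The altitude from S has length 2·area/TR ≈ 79.85.

79.850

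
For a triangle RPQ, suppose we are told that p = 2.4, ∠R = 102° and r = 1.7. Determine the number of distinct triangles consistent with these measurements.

0

p·sin R = 2.4·sin(102°) ≈ 2.348.
Since ∠R is not acute, a triangle exists only if r > p; here r ≤ p, so there is no triangle.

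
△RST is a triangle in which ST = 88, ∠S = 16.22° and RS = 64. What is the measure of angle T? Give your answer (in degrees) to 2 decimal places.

∠T ≈ 33.96°

By the law of cosines, TR² = RS² + ST² − 2·RS·ST·cos S = 1024.3, so TR ≈ 32.005.
Law of cosines again: cos T = (ST² + TR² − RS²)/(2·ST·TR) ≈ 0.82947, so ∠T ≈ 33.96°.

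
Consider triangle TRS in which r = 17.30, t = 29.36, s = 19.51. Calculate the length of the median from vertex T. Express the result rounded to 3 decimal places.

11.156

Median from T: ½√(2·r² + 2·s² − t²) ≈ 11.156.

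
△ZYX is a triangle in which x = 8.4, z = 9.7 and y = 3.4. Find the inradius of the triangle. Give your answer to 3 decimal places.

Semiperimeter s = (9.7 + 3.4 + 8.4)/2 = 10.75.
Heron's formula: area = √(10.75·1.05·7.35·2.35) ≈ 13.963.
Inradius = area/s = 13.963/10.75 ≈ 1.2989.

1.299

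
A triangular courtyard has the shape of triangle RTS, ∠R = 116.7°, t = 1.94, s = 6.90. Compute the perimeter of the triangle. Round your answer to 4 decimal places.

By the law of cosines, r² = t² + s² − 2·t·s·cos R = 63.403, so r ≈ 7.9626.
Semiperimeter p = (7.9626+1.94+6.9)/2 = 8.4013.
Perimeter = 7.9626 + 1.94 + 6.9 = 16.803.

16.8026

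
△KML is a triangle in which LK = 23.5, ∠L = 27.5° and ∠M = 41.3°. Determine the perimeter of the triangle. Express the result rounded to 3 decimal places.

perimeter ≈ 73.137

The third angle is ∠K = 180° − ∠M − ∠L = 111.20°.
Law of sines: ML = LK·sin K/sin M ≈ 33.196.
Law of sines: KM = LK·sin L/sin M ≈ 16.441.
Semiperimeter s = (33.196+23.5+16.441)/2 = 36.569.
Perimeter = 33.196 + 23.5 + 16.441 = 73.137.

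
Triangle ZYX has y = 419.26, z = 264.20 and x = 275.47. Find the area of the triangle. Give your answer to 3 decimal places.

area ≈ 35603.378

Semiperimeter s = (264.2 + 419.26 + 275.47)/2 = 479.47.
Heron's formula: area = √(479.47·215.27·60.205·204) ≈ 35603.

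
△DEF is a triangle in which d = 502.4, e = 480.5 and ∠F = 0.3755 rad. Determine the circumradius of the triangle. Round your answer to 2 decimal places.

By the law of cosines, f² = d² + e² − 2·d·e·cos F = 34119, so f ≈ 184.71.
Area = ½·d·e·sin F ≈ 44266.
Circumradius = f/(2 sin F) ≈ 251.83.

251.83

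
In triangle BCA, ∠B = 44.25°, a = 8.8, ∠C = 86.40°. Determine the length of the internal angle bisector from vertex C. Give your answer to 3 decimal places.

6.147

The third angle is ∠A = 180° − ∠B − ∠C = 49.35°.
Law of sines: b = a·sin B/sin A ≈ 8.0935.
Law of sines: c = a·sin C/sin A ≈ 11.576.
The bisector from C has length 2·a·b·cos(∠C/2)/(a+b) ≈ 6.1466.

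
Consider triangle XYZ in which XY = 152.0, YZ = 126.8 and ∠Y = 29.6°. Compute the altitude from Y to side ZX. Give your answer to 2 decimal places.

By the law of cosines, ZX² = XY² + YZ² − 2·XY·YZ·cos Y = 5665.6, so ZX ≈ 75.27.
Area = ½·XY·YZ·sin Y ≈ 4760.
The altitude from Y has length 2·area/ZX ≈ 126.48.

126.48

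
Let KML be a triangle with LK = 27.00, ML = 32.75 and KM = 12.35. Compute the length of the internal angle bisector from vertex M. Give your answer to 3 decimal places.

t_M ≈ 16.109

By the law of cosines, cos M = (KM² + ML² − LK²) / (2·KM·ML) ≈ 0.61326, so ∠M ≈ 52.17°.
The bisector from M has length 2·KM·ML·cos(∠M/2)/(KM+ML) ≈ 16.109.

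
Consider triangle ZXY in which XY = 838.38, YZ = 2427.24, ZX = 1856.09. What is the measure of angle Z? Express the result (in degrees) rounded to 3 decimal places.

∠Z ≈ 16.625°

By the law of cosines, cos Z = (YZ² + ZX² − XY²) / (2·YZ·ZX) ≈ 0.95820, so ∠Z ≈ 16.63°.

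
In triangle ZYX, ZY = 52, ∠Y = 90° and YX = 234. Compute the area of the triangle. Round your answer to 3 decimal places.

Area = ½·ZY·YX·sin Y ≈ 6084.

area ≈ 6084.000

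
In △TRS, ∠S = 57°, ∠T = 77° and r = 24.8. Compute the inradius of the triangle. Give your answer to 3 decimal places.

8.003

The third angle is ∠R = 180° − ∠S − ∠T = 46.00°.
Law of sines: t = r·sin T/sin R ≈ 33.592.
Law of sines: s = r·sin S/sin R ≈ 28.914.
Area = ½·r·t·sin S ≈ 349.35.
Semiperimeter p = (33.592+24.8+28.914)/2 = 43.653.
Inradius = area/p = 349.35/43.653 ≈ 8.0027.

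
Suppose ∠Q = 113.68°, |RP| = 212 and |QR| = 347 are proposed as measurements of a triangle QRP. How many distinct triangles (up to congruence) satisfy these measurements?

0

|QR|·sin Q = 347·sin(113.68°) ≈ 317.8.
Since ∠Q is not acute, a triangle exists only if |RP| > |QR|; here |RP| ≤ |QR|, so there is no triangle.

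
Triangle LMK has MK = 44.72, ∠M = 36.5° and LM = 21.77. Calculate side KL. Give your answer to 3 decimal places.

By the law of cosines, KL² = LM² + MK² − 2·LM·MK·cos M = 908.61, so KL ≈ 30.143.

30.143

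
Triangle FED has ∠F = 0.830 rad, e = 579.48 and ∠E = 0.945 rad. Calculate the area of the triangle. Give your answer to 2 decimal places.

149690.08

The third angle is ∠D = π − ∠F − ∠E = 1.367 rad.
Law of sines: f = e·sin F/sin E ≈ 527.6.
Law of sines: d = e·sin D/sin E ≈ 700.11.
Area = ½·e·f·sin D ≈ 1.4969e+05.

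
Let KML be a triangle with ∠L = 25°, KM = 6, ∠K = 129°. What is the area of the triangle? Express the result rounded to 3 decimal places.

The third angle is ∠M = 180° − ∠L − ∠K = 26.00°.
Law of sines: ML = KM·sin K/sin L ≈ 11.033.
Law of sines: LK = KM·sin M/sin L ≈ 6.2236.
Area = ½·KM·ML·sin M ≈ 14.51.

area ≈ 14.510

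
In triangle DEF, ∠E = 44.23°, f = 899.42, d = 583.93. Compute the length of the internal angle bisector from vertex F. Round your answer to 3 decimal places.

407.560

By the law of cosines, e² = f² + d² − 2·f·d·cos E = 3.9727e+05, so e ≈ 630.3.
Law of cosines again: cos F = (d² + e² − f²)/(2·d·e) ≈ -0.09606, so ∠F ≈ 95.51°.
The bisector from F has length 2·d·e·cos(∠F/2)/(d+e) ≈ 407.56.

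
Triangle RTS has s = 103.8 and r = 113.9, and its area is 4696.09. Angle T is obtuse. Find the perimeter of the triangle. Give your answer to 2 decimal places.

From area = ½·s·r·sin T, we get sin T = 2·area/(s·r) ≈ 0.79441.
Taking the obtuse solution, ∠T ≈ 127.40°.
Law of cosines then gives t ≈ 195.22.
Perimeter = 113.9 + 195.22 + 103.8 = 412.92.

412.92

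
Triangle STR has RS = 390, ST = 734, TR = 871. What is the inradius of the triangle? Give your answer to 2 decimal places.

Semiperimeter s = (871 + 390 + 734)/2 = 997.5.
Heron's formula: area = √(997.5·126.5·607.5·263.5) ≈ 1.4212e+05.
Inradius = area/s = 1.4212e+05/997.5 ≈ 142.48.

142.48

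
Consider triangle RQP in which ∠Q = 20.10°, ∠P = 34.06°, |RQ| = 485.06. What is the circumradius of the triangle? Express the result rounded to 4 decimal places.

433.0423

The third angle is ∠R = 180° − ∠Q − ∠P = 125.84°.
Law of sines: |QP| = |RQ|·sin R/sin P ≈ 702.1.
Law of sines: |PR| = |RQ|·sin Q/sin P ≈ 297.64.
Circumradius = |RQ|/(2 sin P) ≈ 433.04.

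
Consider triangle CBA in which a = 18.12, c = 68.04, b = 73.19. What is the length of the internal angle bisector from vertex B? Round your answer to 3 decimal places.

By the law of cosines, cos B = (a² + c² − b²) / (2·a·c) ≈ -0.16182, so ∠B ≈ 99.31°.
The bisector from B has length 2·a·c·cos(∠B/2)/(a+c) ≈ 18.527.

18.527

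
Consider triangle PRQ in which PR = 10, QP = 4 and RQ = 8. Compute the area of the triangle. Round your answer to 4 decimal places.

area ≈ 15.1987

Semiperimeter s = (8 + 4 + 10)/2 = 11.
Heron's formula: area = √(11·3·7·1) ≈ 15.199.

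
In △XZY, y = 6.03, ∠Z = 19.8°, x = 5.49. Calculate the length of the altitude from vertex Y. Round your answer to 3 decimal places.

By the law of cosines, z² = y² + x² − 2·y·x·cos Z = 4.2058, so z ≈ 2.0508.
Area = ½·y·x·sin Z ≈ 5.6069.
The altitude from Y has length 2·area/y ≈ 1.8597.

h_Y ≈ 1.860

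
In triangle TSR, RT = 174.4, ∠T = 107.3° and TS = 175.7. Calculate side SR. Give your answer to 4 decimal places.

By the law of cosines, SR² = RT² + TS² − 2·RT·TS·cos T = 79510, so SR ≈ 281.98.

281.9756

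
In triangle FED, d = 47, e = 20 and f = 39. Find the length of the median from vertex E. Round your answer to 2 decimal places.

m_E ≈ 42.01

Median from E: ½√(2·d² + 2·f² − e²) ≈ 42.012.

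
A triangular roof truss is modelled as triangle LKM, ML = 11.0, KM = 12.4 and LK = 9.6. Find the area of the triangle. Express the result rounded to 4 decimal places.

Semiperimeter s = (12.4 + 11 + 9.6)/2 = 16.5.
Heron's formula: area = √(16.5·4.1·5.5·6.9) ≈ 50.669.

area ≈ 50.6687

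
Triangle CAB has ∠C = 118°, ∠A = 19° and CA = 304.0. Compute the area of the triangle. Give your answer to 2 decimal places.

The third angle is ∠B = 180° − ∠C − ∠A = 43.00°.
Law of sines: AB = CA·sin C/sin B ≈ 393.57.
Law of sines: BC = CA·sin A/sin B ≈ 145.12.
Area = ½·CA·AB·sin A ≈ 19476.

area ≈ 19476.49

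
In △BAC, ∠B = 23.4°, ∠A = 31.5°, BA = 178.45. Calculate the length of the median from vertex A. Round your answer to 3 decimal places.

The third angle is ∠C = 180° − ∠B − ∠A = 125.10°.
Law of sines: AC = BA·sin B/sin C ≈ 86.624.
Law of sines: CB = BA·sin A/sin C ≈ 113.96.
Median from A: ½√(2·BA² + 2·AC² − CB²) ≈ 128.17.

128.168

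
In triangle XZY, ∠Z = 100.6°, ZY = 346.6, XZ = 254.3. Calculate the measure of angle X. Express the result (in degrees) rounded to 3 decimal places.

By the law of cosines, YX² = XZ² + ZY² − 2·XZ·ZY·cos Z = 2.1723e+05, so YX ≈ 466.08.
Law of cosines again: cos X = (YX² + XZ² − ZY²)/(2·YX·XZ) ≈ 0.68242, so ∠X ≈ 46.97°.

∠X ≈ 46.967°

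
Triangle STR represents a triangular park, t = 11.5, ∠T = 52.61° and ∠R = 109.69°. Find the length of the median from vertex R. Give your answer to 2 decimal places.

5.42

The third angle is ∠S = 180° − ∠T − ∠R = 17.70°.
Law of sines: s = t·sin S/sin T ≈ 4.4006.
Law of sines: r = t·sin R/sin T ≈ 13.628.
Median from R: ½√(2·s² + 2·t² − r²) ≈ 5.4202.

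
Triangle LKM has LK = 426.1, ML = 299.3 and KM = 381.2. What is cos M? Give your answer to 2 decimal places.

0.23

By the law of cosines, cos M = (KM² + ML² − LK²) / (2·KM·ML) ≈ 0.23372, so ∠M ≈ 76.48°.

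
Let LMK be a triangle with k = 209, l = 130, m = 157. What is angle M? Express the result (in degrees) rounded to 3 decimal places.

48.605

By the law of cosines, cos M = (k² + l² − m²) / (2·k·l) ≈ 0.66124, so ∠M ≈ 48.61°.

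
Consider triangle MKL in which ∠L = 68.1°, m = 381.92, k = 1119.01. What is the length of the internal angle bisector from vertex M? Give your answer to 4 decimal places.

1061.1706

By the law of cosines, l² = m² + k² − 2·m·k·cos L = 1.0792e+06, so l ≈ 1038.9.
Law of cosines again: cos M = (k² + l² − m²)/(2·k·l) ≈ 0.94003, so ∠M ≈ 19.94°.
The bisector from M has length 2·k·l·cos(∠M/2)/(k+l) ≈ 1061.2.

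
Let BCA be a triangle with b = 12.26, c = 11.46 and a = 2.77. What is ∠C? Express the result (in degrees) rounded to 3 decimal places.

66.899

By the law of cosines, cos C = (a² + b² − c²) / (2·a·b) ≈ 0.39235, so ∠C ≈ 66.90°.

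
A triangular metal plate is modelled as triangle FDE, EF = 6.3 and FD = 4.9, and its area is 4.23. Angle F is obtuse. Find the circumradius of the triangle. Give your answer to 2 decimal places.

R ≈ 20.24

From area = ½·EF·FD·sin F, we get sin F = 2·area/(EF·FD) ≈ 0.27405.
Taking the obtuse solution, ∠F ≈ 164.09°.
Law of cosines then gives DE ≈ 11.094.
Circumradius = DE/(2 sin F) ≈ 20.241.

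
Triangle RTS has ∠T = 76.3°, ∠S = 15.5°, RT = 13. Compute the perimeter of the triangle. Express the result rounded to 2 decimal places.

108.88

The third angle is ∠R = 180° − ∠T − ∠S = 88.20°.
Law of sines: TS = RT·sin R/sin S ≈ 48.622.
Law of sines: SR = RT·sin T/sin S ≈ 47.262.
Semiperimeter s = (48.622+47.262+13)/2 = 54.442.
Perimeter = 48.622 + 47.262 + 13 = 108.88.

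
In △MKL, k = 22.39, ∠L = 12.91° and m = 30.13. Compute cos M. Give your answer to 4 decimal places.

-0.7197

By the law of cosines, l² = m² + k² − 2·m·k·cos L = 94.013, so l ≈ 9.696.
Law of cosines again: cos M = (k² + l² − m²)/(2·k·l) ≈ -0.71972, so ∠M ≈ 136.03°.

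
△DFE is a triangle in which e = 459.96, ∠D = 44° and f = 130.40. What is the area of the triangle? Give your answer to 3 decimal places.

Area = ½·f·e·sin D ≈ 20832.

area ≈ 20832.382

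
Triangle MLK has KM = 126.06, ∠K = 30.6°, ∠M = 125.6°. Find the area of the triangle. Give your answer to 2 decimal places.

The third angle is ∠L = 180° − ∠K − ∠M = 23.80°.
Law of sines: LK = KM·sin M/sin L ≈ 254.
Law of sines: ML = KM·sin K/sin L ≈ 159.02.
Area = ½·KM·LK·sin K ≈ 8149.5.

8149.48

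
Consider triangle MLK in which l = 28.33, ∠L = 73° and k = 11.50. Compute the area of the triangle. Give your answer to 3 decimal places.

Law of sines: sin K = k·sin L/l ≈ 0.38819.
Since l ≥ k, only the acute value applies: ∠K ≈ 22.84°.
Then ∠M = 180° − ∠L − ∠K ≈ 84.16°.
Law of sines gives m = l·sin M/sin L ≈ 29.471.
Area = ½·l·k·sin M ≈ 162.05.

162.051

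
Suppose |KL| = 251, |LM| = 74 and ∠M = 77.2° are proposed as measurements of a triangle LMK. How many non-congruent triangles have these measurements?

|LM|·sin M = 74·sin(77.2°) ≈ 72.16.
Since |KL| ≥ |LM|, exactly one triangle exists.

1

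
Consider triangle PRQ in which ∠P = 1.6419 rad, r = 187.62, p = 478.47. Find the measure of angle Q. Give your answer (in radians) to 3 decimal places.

∠Q ≈ 1.098 rad

Law of sines: sin R = r·sin P/p ≈ 0.39113.
Since p ≥ r, only the acute value applies: ∠R ≈ 0.4019 rad.
Then ∠Q = π − ∠P − ∠R ≈ 1.0978 rad.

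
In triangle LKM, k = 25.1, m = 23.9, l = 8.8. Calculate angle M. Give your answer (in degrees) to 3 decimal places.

By the law of cosines, cos M = (l² + k² − m²) / (2·l·k) ≈ 0.30840, so ∠M ≈ 72.04°.

∠M ≈ 72.037°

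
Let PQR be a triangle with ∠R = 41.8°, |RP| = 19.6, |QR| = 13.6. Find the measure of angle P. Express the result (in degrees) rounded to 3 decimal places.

43.773

By the law of cosines, |PQ|² = |QR|² + |RP|² − 2·|QR|·|RP|·cos R = 171.69, so |PQ| ≈ 13.103.
Law of cosines again: cos P = (|RP|² + |PQ|² − |QR|²)/(2·|RP|·|PQ|) ≈ 0.72208, so ∠P ≈ 43.77°.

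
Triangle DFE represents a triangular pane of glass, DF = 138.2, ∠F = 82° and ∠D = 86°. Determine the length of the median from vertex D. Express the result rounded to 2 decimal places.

m_D ≈ 340.98

The third angle is ∠E = 180° − ∠D − ∠F = 12.00°.
Law of sines: FE = DF·sin D/sin E ≈ 663.09.
Law of sines: ED = DF·sin F/sin E ≈ 658.24.
Median from D: ½√(2·ED² + 2·DF² − FE²) ≈ 340.98.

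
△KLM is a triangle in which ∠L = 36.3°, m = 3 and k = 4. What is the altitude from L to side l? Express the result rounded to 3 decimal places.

By the law of cosines, l² = m² + k² − 2·m·k·cos L = 5.6577, so l ≈ 2.3786.
Area = ½·m·k·sin L ≈ 3.5521.
The altitude from L has length 2·area/l ≈ 2.9867.

2.987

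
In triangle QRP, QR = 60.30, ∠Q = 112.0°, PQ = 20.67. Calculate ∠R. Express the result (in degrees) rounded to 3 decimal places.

By the law of cosines, RP² = PQ² + QR² − 2·PQ·QR·cos Q = 4997.2, so RP ≈ 70.691.
Law of cosines again: cos R = (QR² + RP² − PQ²)/(2·QR·RP) ≈ 0.96255, so ∠R ≈ 15.73°.

∠R ≈ 15.730°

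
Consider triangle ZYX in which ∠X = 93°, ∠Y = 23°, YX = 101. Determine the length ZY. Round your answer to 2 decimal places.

112.22

The third angle is ∠Z = 180° − ∠Y − ∠X = 64.00°.
Law of sines: ZY = YX·sin X/sin Z ≈ 112.22.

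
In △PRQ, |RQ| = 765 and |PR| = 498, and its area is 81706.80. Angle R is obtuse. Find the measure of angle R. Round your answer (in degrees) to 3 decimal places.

From area = ½·|PR|·|RQ|·sin R, we get sin R = 2·area/(|PR|·|RQ|) ≈ 0.42894.
Taking the obtuse solution, ∠R ≈ 154.60°.

∠R ≈ 154.600°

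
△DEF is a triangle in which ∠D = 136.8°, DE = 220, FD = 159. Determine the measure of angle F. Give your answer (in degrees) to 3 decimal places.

By the law of cosines, EF² = FD² + DE² − 2·FD·DE·cos D = 1.2468e+05, so EF ≈ 353.1.
Law of cosines again: cos F = (EF² + FD² − DE²)/(2·EF·FD) ≈ 0.90448, so ∠F ≈ 25.25°.

∠F ≈ 25.246°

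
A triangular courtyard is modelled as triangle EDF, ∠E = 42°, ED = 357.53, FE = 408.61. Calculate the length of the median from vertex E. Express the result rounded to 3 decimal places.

By the law of cosines, DF² = FE² + ED² − 2·FE·ED·cos E = 77657, so DF ≈ 278.67.
Median from E: ½√(2·FE² + 2·ED² − DF²) ≈ 357.74.

m_E ≈ 357.744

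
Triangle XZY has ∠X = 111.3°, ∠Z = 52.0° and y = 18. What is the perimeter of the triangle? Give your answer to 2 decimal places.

perimeter ≈ 125.72

The third angle is ∠Y = 180° − ∠X − ∠Z = 16.70°.
Law of sines: x = y·sin X/sin Y ≈ 58.36.
Law of sines: z = y·sin Z/sin Y ≈ 49.36.
Semiperimeter s = (58.36+49.36+18)/2 = 62.86.
Perimeter = 58.36 + 49.36 + 18 = 125.72.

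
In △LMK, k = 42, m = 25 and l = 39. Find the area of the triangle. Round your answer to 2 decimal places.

Semiperimeter s = (39 + 25 + 42)/2 = 53.
Heron's formula: area = √(53·14·28·11) ≈ 478.05.

area ≈ 478.05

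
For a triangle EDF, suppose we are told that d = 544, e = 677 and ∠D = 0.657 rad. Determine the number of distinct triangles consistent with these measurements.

e·sin D = 677·sin(0.657 rad) ≈ 413.5.
Since e sin D < d < e (413.5 < 544 < 677), two triangles exist.

2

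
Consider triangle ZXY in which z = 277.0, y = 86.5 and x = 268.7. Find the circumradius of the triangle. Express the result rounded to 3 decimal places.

By the law of cosines, cos Z = (x² + y² − z²) / (2·x·y) ≈ 0.06352, so ∠Z ≈ 86.36°.
Circumradius = z/(2 sin Z) ≈ 138.78.

R ≈ 138.780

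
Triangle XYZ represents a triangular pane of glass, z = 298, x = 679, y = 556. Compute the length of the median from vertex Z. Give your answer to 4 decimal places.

602.4014

Median from Z: ½√(2·x² + 2·y² − z²) ≈ 602.4.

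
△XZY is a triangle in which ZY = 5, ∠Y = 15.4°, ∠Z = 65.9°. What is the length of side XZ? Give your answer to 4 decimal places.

1.3432

The third angle is ∠X = 180° − ∠Z − ∠Y = 98.70°.
Law of sines: XZ = ZY·sin Y/sin X ≈ 1.3432.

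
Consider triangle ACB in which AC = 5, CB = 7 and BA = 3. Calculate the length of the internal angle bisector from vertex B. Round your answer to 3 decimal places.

By the law of cosines, cos B = (CB² + BA² − AC²) / (2·CB·BA) ≈ 0.78571, so ∠B ≈ 38.21°.
The bisector from B has length 2·CB·BA·cos(∠B/2)/(CB+BA) ≈ 3.9686.

t_B ≈ 3.969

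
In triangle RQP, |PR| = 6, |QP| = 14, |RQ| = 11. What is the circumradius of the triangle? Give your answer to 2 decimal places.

7.33

By the law of cosines, cos R = (|PR|² + |RQ|² − |QP|²) / (2·|PR|·|RQ|) ≈ -0.29545, so ∠R ≈ 107.18°.
Circumradius = |QP|/(2 sin R) ≈ 7.3271.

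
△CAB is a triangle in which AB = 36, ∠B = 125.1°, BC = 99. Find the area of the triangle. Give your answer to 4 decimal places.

1457.9428

Area = ½·AB·BC·sin B ≈ 1457.9.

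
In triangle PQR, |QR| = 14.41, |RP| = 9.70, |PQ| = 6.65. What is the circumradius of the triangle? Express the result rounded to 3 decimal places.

By the law of cosines, cos P = (|RP|² + |PQ|² − |QR|²) / (2·|RP|·|PQ|) ≈ -0.53744, so ∠P ≈ 122.51°.
Circumradius = |QR|/(2 sin P) ≈ 8.5438.

8.544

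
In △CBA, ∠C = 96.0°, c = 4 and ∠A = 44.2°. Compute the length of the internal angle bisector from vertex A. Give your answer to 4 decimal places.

The third angle is ∠B = 180° − ∠A − ∠C = 39.80°.
Law of sines: b = c·sin B/sin C ≈ 2.5745.
Law of sines: a = c·sin A/sin C ≈ 2.804.
The bisector from A has length 2·c·b·cos(∠A/2)/(c+b) ≈ 2.9026.

t_A ≈ 2.9026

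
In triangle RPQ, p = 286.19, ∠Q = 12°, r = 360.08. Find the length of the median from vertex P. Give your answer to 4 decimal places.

By the law of cosines, q² = r² + p² − 2·r·p·cos Q = 9963.6, so q ≈ 99.818.
Median from P: ½√(2·q² + 2·r² − p²) ≈ 222.11.

m_P ≈ 222.1135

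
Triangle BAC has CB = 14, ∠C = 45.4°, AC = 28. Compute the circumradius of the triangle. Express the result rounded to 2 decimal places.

By the law of cosines, BA² = AC² + CB² − 2·AC·CB·cos C = 429.51, so BA ≈ 20.725.
Area = ½·AC·CB·sin C ≈ 139.56.
Circumradius = BA/(2 sin C) ≈ 14.553.

R ≈ 14.55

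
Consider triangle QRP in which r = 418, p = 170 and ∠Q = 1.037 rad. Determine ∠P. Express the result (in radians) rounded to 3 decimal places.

0.416

By the law of cosines, q² = r² + p² − 2·r·p·cos Q = 1.3131e+05, so q ≈ 362.37.
Law of cosines again: cos P = (q² + r² − p²)/(2·q·r) ≈ 0.91482, so ∠P ≈ 0.416 rad.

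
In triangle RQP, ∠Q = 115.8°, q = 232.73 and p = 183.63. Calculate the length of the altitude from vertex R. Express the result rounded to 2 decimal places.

Law of sines: sin P = p·sin Q/q ≈ 0.71037.
Since q ≥ p, only the acute value applies: ∠P ≈ 45.27°.
Then ∠R = 180° − ∠Q − ∠P ≈ 18.93°.
Law of sines gives r = q·sin R/sin Q ≈ 83.879.
Area = ½·q·p·sin R ≈ 6933.7.
The altitude from R has length 2·area/r ≈ 165.33.

h_R ≈ 165.33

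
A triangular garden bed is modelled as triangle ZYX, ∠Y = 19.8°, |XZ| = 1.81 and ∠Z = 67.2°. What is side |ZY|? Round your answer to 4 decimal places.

The third angle is ∠X = 180° − ∠Z − ∠Y = 93.00°.
Law of sines: |ZY| = |XZ|·sin X/sin Y ≈ 5.336.

5.3360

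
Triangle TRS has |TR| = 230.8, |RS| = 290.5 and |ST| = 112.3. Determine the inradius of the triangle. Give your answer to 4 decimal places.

Semiperimeter s = (290.5 + 112.3 + 230.8)/2 = 316.8.
Heron's formula: area = √(316.8·26.3·204.5·86) ≈ 12105.
Inradius = area/s = 12105/316.8 ≈ 38.21.

r ≈ 38.2104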